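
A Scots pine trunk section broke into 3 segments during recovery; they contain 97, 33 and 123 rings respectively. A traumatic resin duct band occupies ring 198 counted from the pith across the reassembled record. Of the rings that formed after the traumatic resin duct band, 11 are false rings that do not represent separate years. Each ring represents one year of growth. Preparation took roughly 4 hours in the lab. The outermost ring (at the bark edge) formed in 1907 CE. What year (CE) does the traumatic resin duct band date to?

Total rings = 97 + 33 + 123 = 253.
Between ring 198 and the bark edge there are 253 − 198 = 55 rings.
Excluding 11 false rings: 55 − 11 = 44.
The ring at the bark edge is 1907 CE, so the traumatic resin duct band dates to 1907 − 44 = 1863 CE.

1863 CE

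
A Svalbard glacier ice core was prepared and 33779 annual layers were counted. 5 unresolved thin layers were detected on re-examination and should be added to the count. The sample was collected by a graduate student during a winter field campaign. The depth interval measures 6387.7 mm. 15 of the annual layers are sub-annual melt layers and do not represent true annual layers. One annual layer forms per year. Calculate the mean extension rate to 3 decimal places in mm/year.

After corrections the count is 33779 − 15 + 5 = 33769 annual layers.
6387.7 mm over 33769 years gives 6387.7 / 33769 ≈ 0.189 mm/year.

0.189 mm/year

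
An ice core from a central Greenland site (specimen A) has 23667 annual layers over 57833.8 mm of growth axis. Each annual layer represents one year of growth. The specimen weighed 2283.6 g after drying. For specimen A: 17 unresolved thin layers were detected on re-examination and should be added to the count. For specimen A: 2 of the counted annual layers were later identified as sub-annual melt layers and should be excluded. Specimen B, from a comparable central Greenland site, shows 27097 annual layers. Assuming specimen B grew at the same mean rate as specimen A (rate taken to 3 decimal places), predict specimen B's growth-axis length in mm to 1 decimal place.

Specimen A: true annual layer count = 23667 − 2 + 17 = 23682.
A: Mean rate = 57833.8 mm / 23682 years ≈ 2.442 mm/year.
For B, 2.442 mm/year × 27097 years = 66170.9 mm.

66170.9 mm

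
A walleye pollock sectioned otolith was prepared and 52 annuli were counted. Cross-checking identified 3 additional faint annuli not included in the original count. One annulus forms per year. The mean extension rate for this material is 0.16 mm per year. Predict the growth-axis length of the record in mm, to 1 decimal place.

8.8 mm

Adjusted count: 52 + 3 = 55 annuli.
Predicted length = 0.16 mm/year × 55 years = 8.8 mm.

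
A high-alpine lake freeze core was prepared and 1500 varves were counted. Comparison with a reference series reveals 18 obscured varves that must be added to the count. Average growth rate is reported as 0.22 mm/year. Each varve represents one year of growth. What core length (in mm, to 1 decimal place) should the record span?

334.0 mm

Adjusted count: 1500 + 18 = 1518 varves.
Length ≈ 0.22 × 1518 = 334.0 mm.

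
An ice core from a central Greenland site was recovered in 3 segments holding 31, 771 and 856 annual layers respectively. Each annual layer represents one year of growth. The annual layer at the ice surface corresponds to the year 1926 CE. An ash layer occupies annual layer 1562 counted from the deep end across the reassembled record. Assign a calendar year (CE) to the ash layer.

Total annual layers = 31 + 771 + 856 = 1658.
Between annual layer 1562 and the ice surface there are 1658 − 1562 = 96 annual layers.
The annual layer at the ice surface is 1926 CE, so the ash layer dates to 1926 − 96 = 1830 CE.

1830 CE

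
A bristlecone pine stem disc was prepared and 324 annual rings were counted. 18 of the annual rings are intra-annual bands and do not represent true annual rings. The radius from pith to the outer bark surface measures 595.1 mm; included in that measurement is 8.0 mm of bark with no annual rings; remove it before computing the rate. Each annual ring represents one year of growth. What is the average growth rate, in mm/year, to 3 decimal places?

1.919 mm/year

Adjusted count: 324 − 18 = 306 annual rings.
Net length = 595.1 − 8.0 = 587.1 mm.
587.1 mm over 306 years gives 587.1 / 306 ≈ 1.919 mm/year.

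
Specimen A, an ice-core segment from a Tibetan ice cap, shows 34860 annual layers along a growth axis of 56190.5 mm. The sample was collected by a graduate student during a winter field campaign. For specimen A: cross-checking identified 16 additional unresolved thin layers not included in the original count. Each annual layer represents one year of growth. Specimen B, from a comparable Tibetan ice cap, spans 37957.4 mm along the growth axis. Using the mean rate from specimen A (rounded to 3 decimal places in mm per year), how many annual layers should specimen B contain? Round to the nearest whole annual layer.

23561 annual layers

Specimen A: after corrections the count is 34860 + 16 = 34876 annual layers.
A: Mean rate = 56190.5 mm / 34876 years ≈ 1.611 mm/yr.
Specimen B: 37957.4 mm / 1.611 mm per year = 23561.39 years ≈ 23561 annual layers.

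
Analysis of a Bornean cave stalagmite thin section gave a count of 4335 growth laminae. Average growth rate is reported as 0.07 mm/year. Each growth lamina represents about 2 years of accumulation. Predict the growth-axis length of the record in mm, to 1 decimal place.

606.9 mm

At 2 years per growth lamina, 4335 × 2 = 8670 years.
8670 years at 0.07 mm/year gives 0.07 × 8670 = 606.9 mm.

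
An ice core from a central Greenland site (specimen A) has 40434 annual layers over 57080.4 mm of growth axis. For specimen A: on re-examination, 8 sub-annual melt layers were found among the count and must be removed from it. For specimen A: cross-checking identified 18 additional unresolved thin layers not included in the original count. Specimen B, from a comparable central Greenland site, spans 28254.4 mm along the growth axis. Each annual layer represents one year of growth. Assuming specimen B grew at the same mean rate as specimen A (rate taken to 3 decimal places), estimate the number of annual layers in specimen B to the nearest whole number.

Specimen A: adjusted count: 40434 − 8 + 18 = 40444 annual layers.
A: Mean rate = 57080.4 mm / 40444 years ≈ 1.411 mm/yr.
B spans 28254.4 / 1.411 = 20024.38 years ≈ 20024 annual layers.

20024 annual layers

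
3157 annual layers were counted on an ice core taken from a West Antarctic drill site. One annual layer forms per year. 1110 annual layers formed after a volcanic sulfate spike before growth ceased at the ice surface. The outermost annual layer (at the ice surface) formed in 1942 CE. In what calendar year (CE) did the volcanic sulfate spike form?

832 CE

1110 annual layers post-date the volcanic sulfate spike.
Counting back 1110 years from 1942 CE places the volcanic sulfate spike in 1942 − 1110 = 832 CE.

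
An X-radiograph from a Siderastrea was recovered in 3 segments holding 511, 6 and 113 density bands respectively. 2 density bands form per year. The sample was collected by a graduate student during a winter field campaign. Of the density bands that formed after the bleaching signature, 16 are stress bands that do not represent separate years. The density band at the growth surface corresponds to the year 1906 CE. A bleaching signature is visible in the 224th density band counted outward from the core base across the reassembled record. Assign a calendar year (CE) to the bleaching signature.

1711 CE

Total density bands = 511 + 6 + 113 = 630.
The bleaching signature sits at density band 224 from the core base, so 630 − 224 = 406 density bands formed after it.
Removing the 16 false density bands leaves 406 − 16 = 390 true density bands beyond the bleaching signature.
390 density bands at 2 per year is 390 / 2 = 195 years.
The density band at the growth surface is 1906 CE, so the bleaching signature dates to 1906 − 195 = 1711 CE.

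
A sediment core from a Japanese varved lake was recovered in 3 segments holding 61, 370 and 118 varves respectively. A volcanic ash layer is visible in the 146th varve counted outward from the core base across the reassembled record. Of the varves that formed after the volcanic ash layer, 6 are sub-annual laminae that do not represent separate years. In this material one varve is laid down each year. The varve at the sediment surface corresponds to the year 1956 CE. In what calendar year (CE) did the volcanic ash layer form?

1559 CE

Total varves = 61 + 370 + 118 = 549.
The volcanic ash layer sits at varve 146 from the core base, so 549 − 146 = 403 varves formed after it.
403 − 6 false = 397 true varves after the volcanic ash layer.
1956 − 397 = 1559 CE.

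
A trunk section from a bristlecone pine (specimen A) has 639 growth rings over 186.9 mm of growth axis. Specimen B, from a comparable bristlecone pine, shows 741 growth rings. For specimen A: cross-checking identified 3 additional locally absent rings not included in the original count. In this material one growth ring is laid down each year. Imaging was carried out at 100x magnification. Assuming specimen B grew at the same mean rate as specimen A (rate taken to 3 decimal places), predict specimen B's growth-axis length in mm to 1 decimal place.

215.6 mm

Specimen A: after corrections the count is 639 + 3 = 642 growth rings.
A: Mean rate = 186.9 mm / 642 years ≈ 0.291 mm/yr.
Length of B = 0.291 × 741 = 215.6 mm.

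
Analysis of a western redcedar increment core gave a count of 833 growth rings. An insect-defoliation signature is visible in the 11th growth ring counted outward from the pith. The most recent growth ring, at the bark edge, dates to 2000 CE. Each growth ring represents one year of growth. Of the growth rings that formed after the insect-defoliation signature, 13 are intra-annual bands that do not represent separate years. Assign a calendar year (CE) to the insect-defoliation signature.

Between growth ring 11 and the bark edge there are 833 − 11 = 822 growth rings.
Removing the 13 false growth rings leaves 822 − 13 = 809 true growth rings beyond the insect-defoliation signature.
The growth ring at the bark edge is 2000 CE, so the insect-defoliation signature dates to 2000 − 809 = 1191 CE.

1191 CE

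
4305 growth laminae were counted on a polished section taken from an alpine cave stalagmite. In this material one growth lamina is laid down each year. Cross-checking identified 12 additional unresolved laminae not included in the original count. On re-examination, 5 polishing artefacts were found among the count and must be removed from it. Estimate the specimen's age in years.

Adjusted count: 4305 − 5 + 12 = 4312 growth laminae.
At one growth lamina per year, that is 4312 years.

4312 years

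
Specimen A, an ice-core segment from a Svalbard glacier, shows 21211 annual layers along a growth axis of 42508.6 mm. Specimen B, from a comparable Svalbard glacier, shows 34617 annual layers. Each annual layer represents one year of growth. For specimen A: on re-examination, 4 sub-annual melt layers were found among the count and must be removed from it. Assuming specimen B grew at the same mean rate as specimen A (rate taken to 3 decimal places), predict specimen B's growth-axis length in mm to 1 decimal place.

69372.5 mm

Specimen A: true annual layer count = 21211 − 4 = 21207.
A: 42508.6 mm over 21207 years gives 42508.6 / 21207 ≈ 2.004 mm per year.
For B, 2.004 mm/year × 34617 years = 69372.5 mm.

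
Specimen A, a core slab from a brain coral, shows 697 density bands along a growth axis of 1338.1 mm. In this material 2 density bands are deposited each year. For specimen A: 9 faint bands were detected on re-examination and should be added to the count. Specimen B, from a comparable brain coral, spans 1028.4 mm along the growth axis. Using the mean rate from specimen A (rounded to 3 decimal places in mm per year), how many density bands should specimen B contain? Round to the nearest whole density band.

543 density bands

Specimen A: correcting the raw count gives 697 + 9 = 706 true density bands.
Specimen A: with 2 density bands per year, 706 / 2 = 353 years.
A: Extension rate ≈ 1338.1 / 353 = 3.791 mm/yr.
B spans 1028.4 / 3.791 = 271.27 years; at 2 density bands per year that is 271.27 × 2 ≈ 543 density bands.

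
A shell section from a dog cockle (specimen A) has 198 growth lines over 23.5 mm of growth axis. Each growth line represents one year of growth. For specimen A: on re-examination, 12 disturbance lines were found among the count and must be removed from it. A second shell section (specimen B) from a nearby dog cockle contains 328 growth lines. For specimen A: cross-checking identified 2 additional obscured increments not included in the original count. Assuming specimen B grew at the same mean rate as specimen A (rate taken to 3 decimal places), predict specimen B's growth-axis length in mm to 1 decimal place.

Specimen A: correcting the raw count gives 198 − 12 + 2 = 188 true growth lines.
A: Mean rate = 23.5 mm / 188 years ≈ 0.125 mm/yr.
B's length ≈ 0.125 × 328 = 41.0 mm.

41.0 mm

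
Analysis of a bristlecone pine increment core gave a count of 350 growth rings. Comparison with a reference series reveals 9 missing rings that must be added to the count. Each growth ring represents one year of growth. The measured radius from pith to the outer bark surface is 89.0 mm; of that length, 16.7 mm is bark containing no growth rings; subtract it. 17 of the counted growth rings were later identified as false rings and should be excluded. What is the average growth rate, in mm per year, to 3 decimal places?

Adjusted count: 350 − 17 + 9 = 342 growth rings.
Removing the 16.7 mm offcut leaves 89.0 − 16.7 = 72.3 mm.
Extension rate ≈ 72.3 / 342 = 0.211 mm per year.

0.211 mm per year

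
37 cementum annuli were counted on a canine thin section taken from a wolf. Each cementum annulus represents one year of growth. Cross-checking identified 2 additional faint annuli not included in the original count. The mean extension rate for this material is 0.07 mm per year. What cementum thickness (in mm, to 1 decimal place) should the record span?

Adjusted count: 37 + 2 = 39 cementum annuli.
39 years at 0.07 mm/year gives 0.07 × 39 = 2.7 mm.

2.7 mm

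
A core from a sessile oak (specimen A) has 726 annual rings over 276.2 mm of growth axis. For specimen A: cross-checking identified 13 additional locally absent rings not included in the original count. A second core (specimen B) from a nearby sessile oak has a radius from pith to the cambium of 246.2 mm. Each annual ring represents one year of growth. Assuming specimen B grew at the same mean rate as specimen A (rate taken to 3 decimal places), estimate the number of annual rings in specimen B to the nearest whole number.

Specimen A: adjusted count: 726 + 13 = 739 annual rings.
A: Extension rate ≈ 276.2 / 739 = 0.374 mm per year.
Specimen B: 246.2 mm / 0.374 mm per year = 658.29 years ≈ 658 annual rings.

658 annual rings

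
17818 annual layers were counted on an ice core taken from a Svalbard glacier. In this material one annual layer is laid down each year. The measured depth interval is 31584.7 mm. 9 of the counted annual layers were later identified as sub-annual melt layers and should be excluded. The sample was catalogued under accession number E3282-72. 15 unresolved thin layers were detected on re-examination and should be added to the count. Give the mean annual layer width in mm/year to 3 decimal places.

Correcting the raw count gives 17818 − 9 + 15 = 17824 true annual layers.
Extension rate ≈ 31584.7 / 17824 = 1.772 mm/year.

1.772 mm/year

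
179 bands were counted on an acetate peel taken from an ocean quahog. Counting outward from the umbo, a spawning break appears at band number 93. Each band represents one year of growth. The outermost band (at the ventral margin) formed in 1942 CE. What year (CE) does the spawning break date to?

Between band 93 and the ventral margin there are 179 − 93 = 86 bands.
Counting back 86 years from 1942 CE places the spawning break in 1942 − 86 = 1856 CE.

1856 CE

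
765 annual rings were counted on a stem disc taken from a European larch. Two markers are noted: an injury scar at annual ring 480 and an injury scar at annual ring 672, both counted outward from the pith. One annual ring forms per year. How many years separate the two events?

192 yr

Separation: 672 − 480 = 192 annual rings.
One annual ring per year makes the interval 192 years.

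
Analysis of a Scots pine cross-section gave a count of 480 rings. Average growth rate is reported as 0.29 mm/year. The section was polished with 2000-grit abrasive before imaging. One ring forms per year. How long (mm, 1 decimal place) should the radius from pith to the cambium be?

139.2 mm

480 years of growth are recorded.
Length ≈ 0.29 × 480 = 139.2 mm.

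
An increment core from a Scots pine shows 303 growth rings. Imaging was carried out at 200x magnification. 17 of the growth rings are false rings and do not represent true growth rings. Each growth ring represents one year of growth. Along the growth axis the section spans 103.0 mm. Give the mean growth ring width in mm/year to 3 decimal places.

Correcting the raw count gives 303 − 17 = 286 true growth rings.
Extension rate ≈ 103.0 / 286 = 0.360 mm/year.

0.360 mm/year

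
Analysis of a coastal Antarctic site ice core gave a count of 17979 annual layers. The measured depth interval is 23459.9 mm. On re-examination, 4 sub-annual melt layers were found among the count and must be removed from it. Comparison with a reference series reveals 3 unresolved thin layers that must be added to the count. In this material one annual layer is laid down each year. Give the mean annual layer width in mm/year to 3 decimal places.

After corrections the count is 17979 − 4 + 3 = 17978 annual layers.
Extension rate ≈ 23459.9 / 17978 = 1.305 mm/year.

1.305 mm/year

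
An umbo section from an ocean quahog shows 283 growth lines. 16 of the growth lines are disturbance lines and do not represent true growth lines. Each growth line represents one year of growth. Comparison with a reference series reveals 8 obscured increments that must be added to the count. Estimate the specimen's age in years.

275 yr

After corrections the count is 283 − 16 + 8 = 275 growth lines.
At one growth line per year, that is 275 years.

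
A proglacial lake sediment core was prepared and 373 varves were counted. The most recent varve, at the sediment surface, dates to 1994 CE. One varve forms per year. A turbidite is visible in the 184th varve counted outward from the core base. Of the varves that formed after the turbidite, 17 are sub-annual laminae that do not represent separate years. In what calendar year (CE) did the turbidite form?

1822 CE

Between varve 184 and the sediment surface there are 373 − 184 = 189 varves.
Excluding 17 false varves: 189 − 17 = 172.
1994 − 172 = 1822 CE.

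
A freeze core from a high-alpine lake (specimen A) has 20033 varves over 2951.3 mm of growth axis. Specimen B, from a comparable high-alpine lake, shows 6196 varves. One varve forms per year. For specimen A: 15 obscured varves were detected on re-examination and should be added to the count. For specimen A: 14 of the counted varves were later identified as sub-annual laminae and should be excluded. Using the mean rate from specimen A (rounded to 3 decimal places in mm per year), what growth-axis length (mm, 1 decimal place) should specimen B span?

Specimen A: adjusted count: 20033 − 14 + 15 = 20034 varves.
A: Extension rate ≈ 2951.3 / 20034 = 0.147 mm per year.
B's length ≈ 0.147 × 6196 = 910.8 mm.

910.8 mm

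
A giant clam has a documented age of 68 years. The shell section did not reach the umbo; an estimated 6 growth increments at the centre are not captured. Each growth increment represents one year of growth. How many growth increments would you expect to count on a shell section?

62 growth increments

Expected growth increments over 68 years: 68.
Subtracting the 6 growth increments not captured gives 68 − 6 = 62 growth increments in the record.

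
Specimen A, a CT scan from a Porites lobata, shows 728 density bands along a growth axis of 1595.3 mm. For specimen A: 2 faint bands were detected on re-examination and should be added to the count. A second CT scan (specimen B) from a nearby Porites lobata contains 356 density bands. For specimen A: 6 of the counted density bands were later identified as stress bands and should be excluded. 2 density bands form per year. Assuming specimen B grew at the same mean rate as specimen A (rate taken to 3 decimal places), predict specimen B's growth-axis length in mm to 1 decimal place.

784.4 mm

Specimen A: correcting the raw count gives 728 − 6 + 2 = 724 true density bands.
Specimen A: dividing by 2 density bands per year: 724 / 2 = 362 years.
A: Extension rate ≈ 1595.3 / 362 = 4.407 mm/yr.
Specimen B: 356 density bands at 2 per year is 356 / 2 = 178 years. For B, 4.407 mm/year × 178 years = 784.4 mm.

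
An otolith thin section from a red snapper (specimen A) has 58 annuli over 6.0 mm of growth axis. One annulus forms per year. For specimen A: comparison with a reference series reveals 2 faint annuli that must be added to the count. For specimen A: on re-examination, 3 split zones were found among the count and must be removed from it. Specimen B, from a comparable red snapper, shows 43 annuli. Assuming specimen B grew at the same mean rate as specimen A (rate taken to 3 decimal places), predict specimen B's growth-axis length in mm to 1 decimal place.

Specimen A: after corrections the count is 58 − 3 + 2 = 57 annuli.
A: 6.0 mm over 57 years gives 6.0 / 57 ≈ 0.105 mm per year.
For B, 0.105 mm/year × 43 years = 4.5 mm.

4.5 mm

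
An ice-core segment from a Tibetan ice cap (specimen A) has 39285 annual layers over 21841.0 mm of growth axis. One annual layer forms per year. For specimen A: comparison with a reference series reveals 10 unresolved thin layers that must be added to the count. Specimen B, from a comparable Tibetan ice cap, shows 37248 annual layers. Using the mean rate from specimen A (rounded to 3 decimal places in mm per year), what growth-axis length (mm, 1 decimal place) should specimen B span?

20709.9 mm

Specimen A: true annual layer count = 39285 + 10 = 39295.
A: Mean rate = 21841.0 mm / 39295 years ≈ 0.556 mm per year.
For B, 0.556 mm/year × 37248 years = 20709.9 mm.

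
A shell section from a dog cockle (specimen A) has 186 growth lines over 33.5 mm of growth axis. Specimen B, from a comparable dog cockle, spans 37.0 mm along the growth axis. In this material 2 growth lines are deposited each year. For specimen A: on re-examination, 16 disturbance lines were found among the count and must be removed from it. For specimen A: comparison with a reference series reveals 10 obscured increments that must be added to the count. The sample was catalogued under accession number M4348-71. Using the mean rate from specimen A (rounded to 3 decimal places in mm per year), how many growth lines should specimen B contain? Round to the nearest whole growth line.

Specimen A: true growth line count = 186 − 16 + 10 = 180.
Specimen A: dividing by 2 growth lines per year: 180 / 2 = 90 years.
A: 33.5 mm over 90 years gives 33.5 / 90 ≈ 0.372 mm per year.
For B, 37.0 / 0.372 = 99.46 years; at 2 growth lines per year that is 99.46 × 2 ≈ 199 growth lines.

199 growth lines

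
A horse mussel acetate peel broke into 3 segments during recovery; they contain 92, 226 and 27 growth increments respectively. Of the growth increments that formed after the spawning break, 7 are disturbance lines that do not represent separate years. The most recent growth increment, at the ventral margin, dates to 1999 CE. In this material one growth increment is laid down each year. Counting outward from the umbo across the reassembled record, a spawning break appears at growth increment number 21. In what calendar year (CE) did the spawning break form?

1682 CE

Total growth increments = 92 + 226 + 27 = 345.
Between growth increment 21 and the ventral margin there are 345 − 21 = 324 growth increments.
324 − 7 false = 317 true growth increments after the spawning break.
1999 − 317 = 1682 CE.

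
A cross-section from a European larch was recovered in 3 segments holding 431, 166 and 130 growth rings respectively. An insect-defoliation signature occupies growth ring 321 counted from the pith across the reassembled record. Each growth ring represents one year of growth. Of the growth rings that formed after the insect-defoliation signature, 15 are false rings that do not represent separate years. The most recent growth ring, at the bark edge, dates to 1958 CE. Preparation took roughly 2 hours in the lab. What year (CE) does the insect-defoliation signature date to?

1567 CE

Total growth rings = 431 + 166 + 130 = 727.
The insect-defoliation signature sits at growth ring 321 from the pith, so 727 − 321 = 406 growth rings formed after it.
Excluding 15 false growth rings: 406 − 15 = 391.
Counting back 391 years from 1958 CE places the insect-defoliation signature in 1958 − 391 = 1567 CE.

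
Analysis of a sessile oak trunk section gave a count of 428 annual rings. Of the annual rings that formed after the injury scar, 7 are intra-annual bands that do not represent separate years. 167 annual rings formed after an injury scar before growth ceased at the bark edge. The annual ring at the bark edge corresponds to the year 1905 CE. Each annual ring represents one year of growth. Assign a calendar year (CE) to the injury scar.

There are 167 annual rings younger than the injury scar.
Removing the 7 false annual rings leaves 167 − 7 = 160 true annual rings beyond the injury scar.
The annual ring at the bark edge is 1905 CE, so the injury scar dates to 1905 − 160 = 1745 CE.

1745 CE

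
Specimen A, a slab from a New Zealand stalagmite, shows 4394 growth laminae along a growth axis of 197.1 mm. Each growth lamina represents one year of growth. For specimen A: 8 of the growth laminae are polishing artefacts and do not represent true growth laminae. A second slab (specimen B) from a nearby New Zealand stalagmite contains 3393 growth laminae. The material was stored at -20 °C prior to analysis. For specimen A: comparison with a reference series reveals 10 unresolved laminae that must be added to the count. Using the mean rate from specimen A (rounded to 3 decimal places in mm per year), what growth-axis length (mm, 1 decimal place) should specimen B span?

152.7 mm

Specimen A: true growth lamina count = 4394 − 8 + 10 = 4396.
A: 197.1 mm over 4396 years gives 197.1 / 4396 ≈ 0.045 mm/yr.
Length of B = 0.045 × 3393 = 152.7 mm.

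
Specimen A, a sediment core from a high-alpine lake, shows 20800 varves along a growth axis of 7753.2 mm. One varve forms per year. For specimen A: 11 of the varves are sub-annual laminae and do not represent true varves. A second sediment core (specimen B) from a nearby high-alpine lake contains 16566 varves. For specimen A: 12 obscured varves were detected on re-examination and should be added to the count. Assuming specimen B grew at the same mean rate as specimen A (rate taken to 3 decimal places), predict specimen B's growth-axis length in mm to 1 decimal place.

Specimen A: after corrections the count is 20800 − 11 + 12 = 20801 varves.
A: Mean rate = 7753.2 mm / 20801 years ≈ 0.373 mm/year.
Length of B = 0.373 × 16566 = 6179.1 mm.

6179.1 mm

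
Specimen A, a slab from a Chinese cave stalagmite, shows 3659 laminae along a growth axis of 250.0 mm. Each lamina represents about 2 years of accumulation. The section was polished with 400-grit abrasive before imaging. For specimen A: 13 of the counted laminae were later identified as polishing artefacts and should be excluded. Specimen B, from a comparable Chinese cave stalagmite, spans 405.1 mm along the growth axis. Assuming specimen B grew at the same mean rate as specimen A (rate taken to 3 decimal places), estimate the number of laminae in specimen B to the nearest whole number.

5957 laminae

Specimen A: after corrections the count is 3659 − 13 = 3646 laminae.
Specimen A: at 2 years per lamina, 3646 × 2 = 7292 years.
A: 250.0 mm over 7292 years gives 250.0 / 7292 ≈ 0.034 mm/yr.
B spans 405.1 / 0.034 = 11914.71 years; at 2 years per lamina that is 11914.71 / 2 ≈ 5957 laminae.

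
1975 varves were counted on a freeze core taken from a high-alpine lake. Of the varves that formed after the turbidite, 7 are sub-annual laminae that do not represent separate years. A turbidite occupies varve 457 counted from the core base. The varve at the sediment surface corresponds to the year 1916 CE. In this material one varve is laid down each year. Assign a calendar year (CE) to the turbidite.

Between varve 457 and the sediment surface there are 1975 − 457 = 1518 varves.
1518 − 7 false = 1511 true varves after the turbidite.
The varve at the sediment surface is 1916 CE, so the turbidite dates to 1916 − 1511 = 405 CE.

405 CE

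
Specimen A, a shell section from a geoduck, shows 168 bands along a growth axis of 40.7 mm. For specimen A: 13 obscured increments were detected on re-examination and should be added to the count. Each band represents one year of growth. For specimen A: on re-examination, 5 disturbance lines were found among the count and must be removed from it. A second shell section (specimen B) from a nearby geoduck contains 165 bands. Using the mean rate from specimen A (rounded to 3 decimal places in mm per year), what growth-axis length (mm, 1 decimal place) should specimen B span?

38.1 mm

Specimen A: correcting the raw count gives 168 − 5 + 13 = 176 true bands.
A: 40.7 mm over 176 years gives 40.7 / 176 ≈ 0.231 mm/yr.
Length of B = 0.231 × 165 = 38.1 mm.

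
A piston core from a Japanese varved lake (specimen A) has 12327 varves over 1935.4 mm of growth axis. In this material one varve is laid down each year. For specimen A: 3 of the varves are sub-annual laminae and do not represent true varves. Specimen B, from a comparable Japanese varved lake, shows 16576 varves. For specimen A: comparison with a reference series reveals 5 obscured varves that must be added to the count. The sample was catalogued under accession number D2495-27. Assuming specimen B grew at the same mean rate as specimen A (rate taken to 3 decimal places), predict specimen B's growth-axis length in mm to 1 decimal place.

2602.4 mm

Specimen A: adjusted count: 12327 − 3 + 5 = 12329 varves.
A: Extension rate ≈ 1935.4 / 12329 = 0.157 mm/year.
B's length ≈ 0.157 × 16576 = 2602.4 mm.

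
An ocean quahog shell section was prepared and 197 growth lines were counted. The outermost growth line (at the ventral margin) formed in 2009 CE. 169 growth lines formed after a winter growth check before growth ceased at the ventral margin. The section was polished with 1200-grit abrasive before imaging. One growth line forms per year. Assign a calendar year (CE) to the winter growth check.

1840 CE

There are 169 growth lines younger than the winter growth check.
2009 − 169 = 1840 CE.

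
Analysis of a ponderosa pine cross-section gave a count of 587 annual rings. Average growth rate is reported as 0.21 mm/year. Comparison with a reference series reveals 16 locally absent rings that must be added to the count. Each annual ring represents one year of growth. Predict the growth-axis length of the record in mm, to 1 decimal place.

126.6 mm

Correcting the raw count gives 587 + 16 = 603 true annual rings.
Length ≈ 0.21 × 603 = 126.6 mm.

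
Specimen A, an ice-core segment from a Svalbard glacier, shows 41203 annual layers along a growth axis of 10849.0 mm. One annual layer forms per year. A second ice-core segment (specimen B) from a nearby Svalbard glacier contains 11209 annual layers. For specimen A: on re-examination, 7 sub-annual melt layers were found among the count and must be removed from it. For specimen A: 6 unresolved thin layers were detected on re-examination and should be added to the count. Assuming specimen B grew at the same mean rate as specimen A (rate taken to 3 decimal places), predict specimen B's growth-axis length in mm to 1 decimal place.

Specimen A: adjusted count: 41203 − 7 + 6 = 41202 annual layers.
A: Mean rate = 10849.0 mm / 41202 years ≈ 0.263 mm per year.
For B, 0.263 mm/year × 11209 years = 2948.0 mm.

2948.0 mm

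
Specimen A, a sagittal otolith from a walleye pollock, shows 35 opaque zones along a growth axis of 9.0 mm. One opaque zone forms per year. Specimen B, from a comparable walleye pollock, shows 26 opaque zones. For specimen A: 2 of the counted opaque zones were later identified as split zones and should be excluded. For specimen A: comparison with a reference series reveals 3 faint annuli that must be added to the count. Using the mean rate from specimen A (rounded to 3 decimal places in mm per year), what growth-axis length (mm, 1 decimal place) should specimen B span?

6.5 mm

Specimen A: adjusted count: 35 − 2 + 3 = 36 opaque zones.
A: Mean rate = 9.0 mm / 36 years ≈ 0.250 mm per year.
B's length ≈ 0.250 × 26 = 6.5 mm.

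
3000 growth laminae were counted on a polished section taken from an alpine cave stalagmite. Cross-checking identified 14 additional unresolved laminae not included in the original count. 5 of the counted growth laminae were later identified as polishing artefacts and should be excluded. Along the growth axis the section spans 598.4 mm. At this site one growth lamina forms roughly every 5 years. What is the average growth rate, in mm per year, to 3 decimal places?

Adjusted count: 3000 − 5 + 14 = 3009 growth laminae.
At 5 years per growth lamina, 3009 × 5 = 15045 years.
Extension rate ≈ 598.4 / 15045 = 0.040 mm per year.

0.040 mm per year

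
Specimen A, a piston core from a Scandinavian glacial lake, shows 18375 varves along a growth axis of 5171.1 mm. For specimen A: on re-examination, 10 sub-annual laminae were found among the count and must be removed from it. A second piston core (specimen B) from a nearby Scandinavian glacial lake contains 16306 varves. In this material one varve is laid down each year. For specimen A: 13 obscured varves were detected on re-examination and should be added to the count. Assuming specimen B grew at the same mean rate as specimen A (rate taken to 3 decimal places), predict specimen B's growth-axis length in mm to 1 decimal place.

Specimen A: after corrections the count is 18375 − 10 + 13 = 18378 varves.
A: 5171.1 mm over 18378 years gives 5171.1 / 18378 ≈ 0.281 mm/yr.
B's length ≈ 0.281 × 16306 = 4582.0 mm.

4582.0 mm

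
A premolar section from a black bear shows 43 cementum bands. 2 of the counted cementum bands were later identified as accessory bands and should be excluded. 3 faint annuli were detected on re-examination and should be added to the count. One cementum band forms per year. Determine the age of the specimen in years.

44 years

After corrections the count is 43 − 2 + 3 = 44 cementum bands.
With a one-to-one cementum band periodicity this is 44 years.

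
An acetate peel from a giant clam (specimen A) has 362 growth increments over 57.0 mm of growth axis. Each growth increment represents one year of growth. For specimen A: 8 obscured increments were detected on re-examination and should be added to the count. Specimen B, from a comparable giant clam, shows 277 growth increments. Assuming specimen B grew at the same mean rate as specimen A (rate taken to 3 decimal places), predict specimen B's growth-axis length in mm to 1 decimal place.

Specimen A: after corrections the count is 362 + 8 = 370 growth increments.
A: Extension rate ≈ 57.0 / 370 = 0.154 mm/year.
B's length ≈ 0.154 × 277 = 42.7 mm.

42.7 mm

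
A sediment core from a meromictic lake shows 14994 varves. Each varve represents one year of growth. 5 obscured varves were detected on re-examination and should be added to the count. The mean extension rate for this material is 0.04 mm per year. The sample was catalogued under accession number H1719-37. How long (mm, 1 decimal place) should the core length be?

600.0 mm

Correcting the raw count gives 14994 + 5 = 14999 true varves.
Length ≈ 0.04 × 14999 = 600.0 mm.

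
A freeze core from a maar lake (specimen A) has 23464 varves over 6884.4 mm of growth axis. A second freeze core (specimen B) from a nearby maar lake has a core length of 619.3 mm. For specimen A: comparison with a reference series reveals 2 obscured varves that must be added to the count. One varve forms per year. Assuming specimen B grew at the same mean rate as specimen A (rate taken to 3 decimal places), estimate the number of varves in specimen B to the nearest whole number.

Specimen A: true varve count = 23464 + 2 = 23466.
A: 6884.4 mm over 23466 years gives 6884.4 / 23466 ≈ 0.293 mm/year.
B spans 619.3 / 0.293 = 2113.65 years ≈ 2114 varves.

2114 varves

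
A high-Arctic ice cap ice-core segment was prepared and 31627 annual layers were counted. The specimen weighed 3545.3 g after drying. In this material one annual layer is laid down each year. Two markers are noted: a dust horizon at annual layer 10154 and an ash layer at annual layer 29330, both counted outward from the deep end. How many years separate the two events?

The two markers are separated by 29330 − 10154 = 19176 annual layers.
One annual layer per year makes the interval 19176 years.

19176 years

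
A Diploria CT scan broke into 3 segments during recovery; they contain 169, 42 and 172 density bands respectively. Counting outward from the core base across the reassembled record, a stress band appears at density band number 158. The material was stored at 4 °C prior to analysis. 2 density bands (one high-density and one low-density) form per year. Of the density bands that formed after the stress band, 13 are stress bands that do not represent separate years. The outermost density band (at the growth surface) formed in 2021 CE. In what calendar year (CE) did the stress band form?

Total density bands = 169 + 42 + 172 = 383.
The stress band sits at density band 158 from the core base, so 383 − 158 = 225 density bands formed after it.
Removing the 13 false density bands leaves 225 − 13 = 212 true density bands beyond the stress band.
Dividing by 2 density bands per year: 212 / 2 = 106 years.
2021 − 106 = 1915 CE.

1915 CE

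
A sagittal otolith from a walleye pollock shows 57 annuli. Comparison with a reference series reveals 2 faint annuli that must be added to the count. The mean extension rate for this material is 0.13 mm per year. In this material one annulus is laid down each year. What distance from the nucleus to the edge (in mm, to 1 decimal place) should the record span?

7.7 mm

True annulus count = 57 + 2 = 59.
Predicted length = 0.13 mm/year × 59 years = 7.7 mm.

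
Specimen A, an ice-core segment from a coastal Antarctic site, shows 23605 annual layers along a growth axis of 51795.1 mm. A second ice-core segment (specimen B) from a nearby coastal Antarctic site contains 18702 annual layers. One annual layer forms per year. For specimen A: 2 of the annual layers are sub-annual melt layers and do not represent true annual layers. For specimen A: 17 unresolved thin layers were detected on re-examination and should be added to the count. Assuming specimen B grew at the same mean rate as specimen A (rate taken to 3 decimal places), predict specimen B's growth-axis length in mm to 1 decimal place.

41013.5 mm

Specimen A: true annual layer count = 23605 − 2 + 17 = 23620.
A: 51795.1 mm over 23620 years gives 51795.1 / 23620 ≈ 2.193 mm/year.
For B, 2.193 mm/year × 18702 years = 41013.5 mm.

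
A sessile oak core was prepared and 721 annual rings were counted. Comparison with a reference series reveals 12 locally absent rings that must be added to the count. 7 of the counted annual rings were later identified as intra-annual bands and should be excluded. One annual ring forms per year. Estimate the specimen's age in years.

Adjusted count: 721 − 7 + 12 = 726 annual rings.
With a one-to-one annual ring periodicity this is 726 years.

726 years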